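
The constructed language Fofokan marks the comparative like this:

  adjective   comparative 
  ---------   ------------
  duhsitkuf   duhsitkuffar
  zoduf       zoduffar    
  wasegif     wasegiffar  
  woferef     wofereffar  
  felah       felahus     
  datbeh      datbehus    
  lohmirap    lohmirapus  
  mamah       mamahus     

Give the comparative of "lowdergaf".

lowdergaffar

"lowdergaf" ends in -f. The stems ending in -f (duhsitkuf → duhsitkuffar, zoduf → zoduffar, wasegif → wasegiffar) double the final consonant and add -ar.
So lowdergaf → lowdergaffar.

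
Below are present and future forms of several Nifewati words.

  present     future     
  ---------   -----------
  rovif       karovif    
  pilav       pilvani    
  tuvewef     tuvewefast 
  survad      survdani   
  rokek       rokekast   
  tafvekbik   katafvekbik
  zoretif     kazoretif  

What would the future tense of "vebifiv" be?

rokek and tafvekbik both end in -k yet inflect differently (rokekast, katafvekbik), so the final letter is not what conditions the rule; the last vowel is.
"vebifiv" has last vowel 'i'. The stems whose last vowel is 'i' (tafvekbik → katafvekbik, zoretif → kazoretif, rovif → karovif) add the prefix ka-.
So vebifiv → kavebifiv.

kavebifiv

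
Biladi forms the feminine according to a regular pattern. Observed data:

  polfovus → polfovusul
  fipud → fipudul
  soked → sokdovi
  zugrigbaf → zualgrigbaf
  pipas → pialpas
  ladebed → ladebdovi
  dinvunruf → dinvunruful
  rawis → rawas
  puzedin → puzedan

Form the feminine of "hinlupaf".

ladebed and fipud both end in -d yet inflect differently (ladebdovi, fipudul), so the final letter is not what conditions the rule; the last vowel is.
"hinlupaf" has last vowel 'a'. The stems whose last vowel is 'a' (zugrigbaf → zualgrigbaf, pipas → pialpas) insert -al- after the first vowel.
The other patterns: stems whose last vowel is 'e' delete the last vowel and add -ovi; stems whose last vowel is 'u' add -ul; stems whose last vowel is 'i' change the last vowel to 'a'.
So hinlupaf → hialnlupaf.

hialnlupaf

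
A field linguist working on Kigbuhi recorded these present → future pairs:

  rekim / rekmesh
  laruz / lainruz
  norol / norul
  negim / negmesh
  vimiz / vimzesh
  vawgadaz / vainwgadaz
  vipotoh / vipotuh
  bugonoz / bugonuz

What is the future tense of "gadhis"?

gadhsesh

"gadhis" has last vowel 'i'. The stems whose last vowel is 'i' (negim → negmesh, rekim → rekmesh, vimiz → vimzesh) delete the last vowel and add -esh.
The other patterns: stems whose last vowel is 'o' change the last vowel to 'u'; stems whose last vowel is 'a' or 'u' insert -in- after the first vowel.
So gadhis → gadhsesh.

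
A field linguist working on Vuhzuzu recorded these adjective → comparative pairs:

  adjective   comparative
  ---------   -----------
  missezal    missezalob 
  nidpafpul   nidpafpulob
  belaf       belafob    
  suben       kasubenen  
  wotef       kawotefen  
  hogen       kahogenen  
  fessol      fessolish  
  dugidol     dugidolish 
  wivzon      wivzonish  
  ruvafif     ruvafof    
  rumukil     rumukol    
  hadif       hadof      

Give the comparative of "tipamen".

belaf and wotef both end in -f yet inflect differently (belafob, kawotefen), so the final letter is not what conditions the rule; the last vowel is.
"tipamen" has last vowel 'e'. The stems whose last vowel is 'e' (suben → kasubenen, wotef → kawotefen, hogen → kahogenen) add ka- … -en around the stem.
So tipamen → katipamenen.

katipamenen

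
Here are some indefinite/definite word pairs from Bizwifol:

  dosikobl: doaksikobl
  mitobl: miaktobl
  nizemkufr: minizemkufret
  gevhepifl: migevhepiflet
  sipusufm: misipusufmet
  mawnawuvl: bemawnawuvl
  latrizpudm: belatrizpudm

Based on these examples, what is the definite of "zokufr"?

dosikobl and gevhepifl both end in -l yet inflect differently (doaksikobl, migevhepiflet), so the final letter is not what conditions the rule; the second-to-last letter is.
"zokufr" has second-to-last letter 'f'. The stems whose second-to-last letter is 'f' (nizemkufr → minizemkufret, gevhepifl → migevhepiflet, sipusufm → misipusufmet) add mi- … -et around the stem.
So zokufr → mizokufret.

mizokufret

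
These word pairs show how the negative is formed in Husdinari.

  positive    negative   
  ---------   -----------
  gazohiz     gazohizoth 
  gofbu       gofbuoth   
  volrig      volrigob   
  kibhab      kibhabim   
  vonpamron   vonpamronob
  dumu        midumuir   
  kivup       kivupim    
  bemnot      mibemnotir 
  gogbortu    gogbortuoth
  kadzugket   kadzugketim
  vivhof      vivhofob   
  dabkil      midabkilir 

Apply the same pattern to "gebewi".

gebewioth

gofbu and dumu both end in -u yet inflect differently (gofbuoth, midumuir), so the final letter is not what conditions the rule; the first letter is.
"gebewi" begins with g-. The stems beginning with g- (gofbu → gofbuoth, gazohiz → gazohizoth, gogbortu → gogbortuoth) add -oth.
So gebewi → gebewioth.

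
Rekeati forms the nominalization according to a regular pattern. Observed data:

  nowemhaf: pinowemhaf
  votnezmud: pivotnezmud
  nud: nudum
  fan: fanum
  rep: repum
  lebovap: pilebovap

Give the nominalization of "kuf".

votnezmud and nud both end in -d yet inflect differently (pivotnezmud, nudum), so the final letter is not what conditions the rule; the number of vowels is.
"kuf" has 1 vowel. The stems with 1 vowel (fan → fanum, nud → nudum, rep → repum) add -um.
The other pattern: stems with 3 vowels add the prefix pi-.
So kuf → kufum.

kufum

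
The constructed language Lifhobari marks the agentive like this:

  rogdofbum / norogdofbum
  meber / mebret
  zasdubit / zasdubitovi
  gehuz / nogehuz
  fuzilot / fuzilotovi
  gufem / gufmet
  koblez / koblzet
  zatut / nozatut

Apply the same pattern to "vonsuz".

novonsuz

gehuz and koblez both end in -z yet inflect differently (nogehuz, koblzet), so the final letter is not what conditions the rule; the last vowel is.
"vonsuz" has last vowel 'u'. The stems whose last vowel is 'u' (gehuz → nogehuz, zatut → nozatut, rogdofbum → norogdofbum) add the prefix no-.
So vonsuz → novonsuz.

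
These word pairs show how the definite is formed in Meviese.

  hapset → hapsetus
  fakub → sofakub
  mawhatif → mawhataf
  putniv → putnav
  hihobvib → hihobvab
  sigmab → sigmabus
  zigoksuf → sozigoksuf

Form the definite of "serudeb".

"serudeb" has last vowel 'e'. The one such stem in the data (hapset → hapsetus) adds -us, so the same rule applies.
So serudeb → serudebus.

serudebus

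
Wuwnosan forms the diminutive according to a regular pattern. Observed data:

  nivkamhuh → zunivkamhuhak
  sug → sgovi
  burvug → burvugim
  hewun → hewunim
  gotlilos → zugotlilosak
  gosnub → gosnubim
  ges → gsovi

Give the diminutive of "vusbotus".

zuvusbotusak

"vusbotus" has 3 vowels. The stems with 3 vowels (nivkamhuh → zunivkamhuhak, gotlilos → zugotlilosak) add zu- … -ak around the stem.
The other patterns: stems with 1 vowel delete the last vowel and add -ovi; stems with 2 vowels add -im.
So vusbotus → zuvusbotusak.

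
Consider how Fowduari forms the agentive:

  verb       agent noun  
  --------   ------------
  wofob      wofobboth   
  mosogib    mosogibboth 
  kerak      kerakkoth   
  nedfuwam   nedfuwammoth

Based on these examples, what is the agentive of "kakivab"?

kakivabboth

Every pair shown (wofob → wofobboth, mosogib → mosogibboth, kerak → kerakkoth, …) follows the same rule: double the final consonant and add -oth.
So kakivab → kakivabboth.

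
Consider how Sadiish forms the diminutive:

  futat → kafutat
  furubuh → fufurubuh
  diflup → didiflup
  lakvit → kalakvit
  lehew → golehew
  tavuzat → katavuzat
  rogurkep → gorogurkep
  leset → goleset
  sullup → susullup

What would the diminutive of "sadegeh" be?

diflup and rogurkep both end in -p yet inflect differently (didiflup, gorogurkep), so the final letter is not what conditions the rule; the last vowel is.
"sadegeh" has last vowel 'e'. The stems whose last vowel is 'e' (leset → goleset, rogurkep → gorogurkep, lehew → golehew) add the prefix go-.
So sadegeh → gosadegeh.

gosadegeh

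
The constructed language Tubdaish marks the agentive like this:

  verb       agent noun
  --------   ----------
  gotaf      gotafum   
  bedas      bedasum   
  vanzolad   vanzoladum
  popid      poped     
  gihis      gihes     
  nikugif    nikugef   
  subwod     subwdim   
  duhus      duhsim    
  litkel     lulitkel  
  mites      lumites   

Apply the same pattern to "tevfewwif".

vanzolad and popid both end in -d yet inflect differently (vanzoladum, poped), so the final letter is not what conditions the rule; the last vowel is.
"tevfewwif" has last vowel 'i'. The stems whose last vowel is 'i' (popid → poped, gihis → gihes, nikugif → nikugef) change the last vowel to 'e'.
The other patterns: stems whose last vowel is 'a' add -um; stems whose last vowel is 'o' or 'u' delete the last vowel and add -im; stems whose last vowel is 'e' add the prefix lu-.
So tevfewwif → tevfewwef.

tevfewwef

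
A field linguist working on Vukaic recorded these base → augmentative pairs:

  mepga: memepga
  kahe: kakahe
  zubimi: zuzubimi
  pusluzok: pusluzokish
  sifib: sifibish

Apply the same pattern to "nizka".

"nizka" ends in a vowel. The stems ending in a vowel (mepga → memepga, kahe → kakahe, zubimi → zuzubimi) repeat the first consonant+vowel as a prefix.
So nizka → ninizka.

ninizka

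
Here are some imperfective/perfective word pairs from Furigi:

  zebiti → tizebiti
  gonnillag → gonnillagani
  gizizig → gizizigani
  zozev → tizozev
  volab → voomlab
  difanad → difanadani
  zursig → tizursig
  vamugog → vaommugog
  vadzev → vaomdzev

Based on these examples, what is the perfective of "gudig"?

zozev and vadzev both end in -v yet inflect differently (tizozev, vaomdzev), so the final letter is not what conditions the rule; the first letter is.
"gudig" begins with g-. The stems beginning with g- (gizizig → gizizigani, gonnillag → gonnillagani) add -ani.
The other patterns: stems beginning with z- add the prefix ti-; stems beginning with v- insert -om- after the first vowel.
So gudig → gudigani.

gudigani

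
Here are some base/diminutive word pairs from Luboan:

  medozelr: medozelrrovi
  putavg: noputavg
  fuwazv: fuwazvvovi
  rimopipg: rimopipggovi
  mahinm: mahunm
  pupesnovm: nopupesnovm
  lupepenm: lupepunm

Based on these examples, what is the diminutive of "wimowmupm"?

wimowmupmmovi

lupepenm and pupesnovm both end in -m yet inflect differently (lupepunm, nopupesnovm), so the final letter is not what conditions the rule; the second-to-last letter is.
"wimowmupm" has second-to-last letter 'p'. The one such stem in the data (rimopipg → rimopipggovi) doubles the final consonant and adds -ovi (as do fuwazv, medozelr), so the same rule applies.
The other patterns: stems whose second-to-last letter is 'n' change the last vowel to 'u'; stems whose second-to-last letter is 'v' add the prefix no-.
So wimowmupm → wimowmupmmovi.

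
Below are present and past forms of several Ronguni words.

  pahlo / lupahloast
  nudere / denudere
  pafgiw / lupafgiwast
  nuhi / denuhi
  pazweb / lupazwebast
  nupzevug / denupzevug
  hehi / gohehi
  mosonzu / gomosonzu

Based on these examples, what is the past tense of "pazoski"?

"pazoski" begins with p-. The stems beginning with p- (pafgiw → lupafgiwast, pahlo → lupahloast, pazweb → lupazwebast) add lu- … -ast around the stem.
The other patterns: stems beginning with n- add the prefix de-; stems beginning with h- or m- add the prefix go-.
So pazoski → lupazoskiast.

lupazoskiast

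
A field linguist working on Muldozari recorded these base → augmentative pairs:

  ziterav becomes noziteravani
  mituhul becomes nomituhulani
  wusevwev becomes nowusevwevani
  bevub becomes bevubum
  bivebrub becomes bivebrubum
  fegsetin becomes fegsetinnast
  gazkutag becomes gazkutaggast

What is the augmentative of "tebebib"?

"tebebib" ends in -b. The stems ending in -b (bevub → bevubum, bivebrub → bivebrubum) add -um.
The other patterns: stems ending in -l or -v add no- … -ani around the stem; stems ending in -g or -n double the final consonant and add -ast.
So tebebib → tebebibum.

tebebibum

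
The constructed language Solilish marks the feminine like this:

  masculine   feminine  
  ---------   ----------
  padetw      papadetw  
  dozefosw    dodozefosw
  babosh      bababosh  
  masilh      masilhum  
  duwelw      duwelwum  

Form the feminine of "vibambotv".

vivibambotv

duwelw and padetw both end in -w yet inflect differently (duwelwum, papadetw), so the final letter is not what conditions the rule; the second-to-last letter is.
"vibambotv" has second-to-last letter 't'. The one such stem in the data (padetw → papadetw) repeats the first consonant+vowel as a prefix (as do dozefosw, babosh), so the same rule applies.
So vibambotv → vivibambotv.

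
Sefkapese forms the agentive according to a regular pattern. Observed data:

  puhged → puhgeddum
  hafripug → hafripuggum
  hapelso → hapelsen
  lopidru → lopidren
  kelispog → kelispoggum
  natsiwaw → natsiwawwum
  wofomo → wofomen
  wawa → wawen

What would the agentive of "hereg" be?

hereggum

hafripug and lopidru both have last vowel 'u' yet inflect differently (hafripuggum, lopidren), so the last vowel is not what conditions the rule; whether the stem ends in a vowel or a consonant is.
"hereg" ends in a consonant. The stems ending in a consonant (hafripug → hafripuggum, puhged → puhgeddum, kelispog → kelispoggum) double the final consonant and add -um.
The other pattern: stems ending in a vowel drop the final letter and add -en.
So hereg → hereggum.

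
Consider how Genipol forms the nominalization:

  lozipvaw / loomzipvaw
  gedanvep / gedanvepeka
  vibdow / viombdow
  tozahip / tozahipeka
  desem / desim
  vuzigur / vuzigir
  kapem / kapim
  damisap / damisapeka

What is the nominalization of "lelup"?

lozipvaw and damisap both have last vowel 'a' yet inflect differently (loomzipvaw, damisapeka), so the last vowel is not what conditions the rule; the final letter is.
"lelup" ends in -p. The stems ending in -p (gedanvep → gedanvepeka, damisap → damisapeka, tozahip → tozahipeka) add -eka.
So lelup → lelupeka.

lelupeka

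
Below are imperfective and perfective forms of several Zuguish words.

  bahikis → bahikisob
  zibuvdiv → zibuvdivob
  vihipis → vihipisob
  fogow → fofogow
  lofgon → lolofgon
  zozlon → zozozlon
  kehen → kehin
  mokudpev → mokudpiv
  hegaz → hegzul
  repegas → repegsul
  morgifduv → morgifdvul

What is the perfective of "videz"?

vidiz

"videz" has last vowel 'e'. The stems whose last vowel is 'e' (kehen → kehin, mokudpev → mokudpiv) change the last vowel to 'i'.
The other patterns: stems whose last vowel is 'i' add -ob; stems whose last vowel is 'o' repeat the first consonant+vowel as a prefix; stems whose last vowel is 'a' or 'u' delete the last vowel and add -ul.
So videz → vidiz.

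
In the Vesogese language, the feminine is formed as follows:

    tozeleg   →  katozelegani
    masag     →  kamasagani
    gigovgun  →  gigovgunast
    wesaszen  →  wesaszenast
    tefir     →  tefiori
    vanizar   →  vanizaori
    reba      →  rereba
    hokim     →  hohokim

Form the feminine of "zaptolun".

"zaptolun" ends in -n. The stems ending in -n (gigovgun → gigovgunast, wesaszen → wesaszenast) add -ast.
The other patterns: stems ending in -g add ka- … -ani around the stem; stems ending in -r drop the final letter and add -ori; stems ending in -a or -m repeat the first consonant+vowel as a prefix.
So zaptolun → zaptolunast.

zaptolunast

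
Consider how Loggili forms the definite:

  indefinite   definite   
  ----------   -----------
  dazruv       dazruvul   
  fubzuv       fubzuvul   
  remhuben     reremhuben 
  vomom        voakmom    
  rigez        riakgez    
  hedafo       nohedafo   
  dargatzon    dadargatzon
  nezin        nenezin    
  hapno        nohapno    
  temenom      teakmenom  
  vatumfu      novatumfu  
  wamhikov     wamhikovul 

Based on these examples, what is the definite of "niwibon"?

vatumfu and fubzuv both have last vowel 'u' yet inflect differently (novatumfu, fubzuvul), so the last vowel is not what conditions the rule; the final letter is.
"niwibon" ends in -n. The stems ending in -n (remhuben → reremhuben, nezin → nenezin, dargatzon → dadargatzon) repeat the first consonant+vowel as a prefix.
So niwibon → niniwibon.

niniwibon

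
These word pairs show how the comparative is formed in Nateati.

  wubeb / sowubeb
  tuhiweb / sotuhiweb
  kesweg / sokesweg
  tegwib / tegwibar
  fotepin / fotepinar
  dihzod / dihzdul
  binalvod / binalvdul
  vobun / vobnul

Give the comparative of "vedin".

wubeb and tegwib both end in -b yet inflect differently (sowubeb, tegwibar), so the final letter is not what conditions the rule; the last vowel is.
"vedin" has last vowel 'i'. The stems whose last vowel is 'i' (tegwib → tegwibar, fotepin → fotepinar) add -ar.
The other patterns: stems whose last vowel is 'e' add the prefix so-; stems whose last vowel is 'o' or 'u' delete the last vowel and add -ul.
So vedin → vedinar.

vedinar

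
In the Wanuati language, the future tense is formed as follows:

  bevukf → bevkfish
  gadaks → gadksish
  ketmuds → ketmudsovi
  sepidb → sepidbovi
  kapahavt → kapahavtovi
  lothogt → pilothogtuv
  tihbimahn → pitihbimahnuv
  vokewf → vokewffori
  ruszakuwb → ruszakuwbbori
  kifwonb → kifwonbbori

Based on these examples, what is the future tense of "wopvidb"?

wopvidbovi

gadaks and ketmuds both end in -s yet inflect differently (gadksish, ketmudsovi), so the final letter is not what conditions the rule; the second-to-last letter is.
"wopvidb" has second-to-last letter 'd'. The stems whose second-to-last letter is 'd' (ketmuds → ketmudsovi, sepidb → sepidbovi) add -ovi.
The other patterns: stems whose second-to-last letter is 'k' delete the last vowel and add -ish; stems whose second-to-last letter is 'g' or 'h' add pi- … -uv around the stem; stems whose second-to-last letter is 'n' or 'w' double the final consonant and add -ori.
So wopvidb → wopvidbovi.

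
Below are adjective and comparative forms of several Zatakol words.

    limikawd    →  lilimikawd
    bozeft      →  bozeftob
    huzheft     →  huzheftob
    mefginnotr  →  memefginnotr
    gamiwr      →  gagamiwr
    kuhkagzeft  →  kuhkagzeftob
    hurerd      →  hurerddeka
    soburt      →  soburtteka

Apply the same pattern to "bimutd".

bibimutd

limikawd and hurerd both end in -d yet inflect differently (lilimikawd, hurerddeka), so the final letter is not what conditions the rule; the second-to-last letter is.
"bimutd" has second-to-last letter 't'. The one such stem in the data (mefginnotr → memefginnotr) repeats the first consonant+vowel as a prefix (as do gamiwr, limikawd), so the same rule applies.
The other patterns: stems whose second-to-last letter is 'f' add -ob; stems whose second-to-last letter is 'r' double the final consonant and add -eka.
So bimutd → bibimutd.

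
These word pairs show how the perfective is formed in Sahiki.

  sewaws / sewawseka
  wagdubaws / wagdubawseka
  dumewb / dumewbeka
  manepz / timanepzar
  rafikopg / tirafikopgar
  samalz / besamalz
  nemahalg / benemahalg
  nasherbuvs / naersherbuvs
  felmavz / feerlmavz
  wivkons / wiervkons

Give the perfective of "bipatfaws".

manepz and samalz both end in -z yet inflect differently (timanepzar, besamalz), so the final letter is not what conditions the rule; the second-to-last letter is.
"bipatfaws" has second-to-last letter 'w'. The stems whose second-to-last letter is 'w' (sewaws → sewawseka, wagdubaws → wagdubawseka, dumewb → dumewbeka) add -eka.
The other patterns: stems whose second-to-last letter is 'p' add ti- … -ar around the stem; stems whose second-to-last letter is 'l' add the prefix be-; stems whose second-to-last letter is 'n' or 'v' insert -er- after the first vowel.
So bipatfaws → bipatfawseka.

bipatfawseka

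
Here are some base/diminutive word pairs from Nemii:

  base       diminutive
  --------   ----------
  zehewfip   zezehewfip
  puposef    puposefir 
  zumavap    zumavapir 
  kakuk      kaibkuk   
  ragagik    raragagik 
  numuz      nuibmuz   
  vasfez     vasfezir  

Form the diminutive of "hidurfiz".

hihidurfiz

numuz and vasfez both end in -z yet inflect differently (nuibmuz, vasfezir), so the final letter is not what conditions the rule; the last vowel is.
"hidurfiz" has last vowel 'i'. The stems whose last vowel is 'i' (zehewfip → zezehewfip, ragagik → raragagik) repeat the first consonant+vowel as a prefix.
The other patterns: stems whose last vowel is 'u' insert -ib- after the first vowel; stems whose last vowel is 'a' or 'e' add -ir.
So hidurfiz → hihidurfiz.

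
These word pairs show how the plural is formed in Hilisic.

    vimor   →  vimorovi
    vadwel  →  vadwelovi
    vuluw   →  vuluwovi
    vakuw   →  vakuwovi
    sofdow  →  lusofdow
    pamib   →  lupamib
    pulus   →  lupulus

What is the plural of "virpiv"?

virpivovi

vuluw and sofdow both end in -w yet inflect differently (vuluwovi, lusofdow), so the final letter is not what conditions the rule; the first letter is.
"virpiv" begins with v-. The stems beginning with v- (vimor → vimorovi, vadwel → vadwelovi, vuluw → vuluwovi) add -ovi.
The other pattern: stems beginning with p- or s- add the prefix lu-.
So virpiv → virpivovi.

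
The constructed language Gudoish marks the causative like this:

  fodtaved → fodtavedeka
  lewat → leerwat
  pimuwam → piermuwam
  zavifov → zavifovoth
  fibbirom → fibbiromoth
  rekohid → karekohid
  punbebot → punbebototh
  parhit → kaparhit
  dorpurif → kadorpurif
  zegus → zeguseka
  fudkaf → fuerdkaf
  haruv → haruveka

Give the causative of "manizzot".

"manizzot" has last vowel 'o'. The stems whose last vowel is 'o' (punbebot → punbebototh, zavifov → zavifovoth, fibbirom → fibbiromoth) add -oth.
So manizzot → manizzototh.

manizzototh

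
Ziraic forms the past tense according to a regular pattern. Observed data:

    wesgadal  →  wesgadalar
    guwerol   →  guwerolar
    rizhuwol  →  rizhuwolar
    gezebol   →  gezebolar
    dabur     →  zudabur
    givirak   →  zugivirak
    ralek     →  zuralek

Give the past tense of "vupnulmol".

wesgadal and givirak both have last vowel 'a' yet inflect differently (wesgadalar, zugivirak), so the last vowel is not what conditions the rule; the final letter is.
"vupnulmol" ends in -l. The stems ending in -l (wesgadal → wesgadalar, guwerol → guwerolar, rizhuwol → rizhuwolar) add -ar.
So vupnulmol → vupnulmolar.

vupnulmolar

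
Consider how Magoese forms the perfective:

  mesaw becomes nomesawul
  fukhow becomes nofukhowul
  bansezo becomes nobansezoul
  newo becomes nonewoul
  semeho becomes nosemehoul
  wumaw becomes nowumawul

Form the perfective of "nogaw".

Every pair shown (mesaw → nomesawul, fukhow → nofukhowul, bansezo → nobansezoul, …) follows the same rule: add no- … -ul around the stem.
So nogaw → nonogawul.

nonogawul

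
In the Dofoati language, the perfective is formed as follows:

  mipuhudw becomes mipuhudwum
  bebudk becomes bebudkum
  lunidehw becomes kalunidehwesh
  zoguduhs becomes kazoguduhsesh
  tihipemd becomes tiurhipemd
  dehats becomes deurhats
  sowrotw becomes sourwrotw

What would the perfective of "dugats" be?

duurgats

mipuhudw and lunidehw both end in -w yet inflect differently (mipuhudwum, kalunidehwesh), so the final letter is not what conditions the rule; the second-to-last letter is.
"dugats" has second-to-last letter 't'. The stems whose second-to-last letter is 't' (dehats → deurhats, sowrotw → sourwrotw) insert -ur- after the first vowel.
The other patterns: stems whose second-to-last letter is 'd' add -um; stems whose second-to-last letter is 'h' add ka- … -esh around the stem.
So dugats → duurgats.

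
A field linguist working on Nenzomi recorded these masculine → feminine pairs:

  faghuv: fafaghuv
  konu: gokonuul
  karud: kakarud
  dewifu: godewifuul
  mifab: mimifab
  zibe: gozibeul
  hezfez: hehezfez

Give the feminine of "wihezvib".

wiwihezvib

zibe and hezfez both have last vowel 'e' yet inflect differently (gozibeul, hehezfez), so the last vowel is not what conditions the rule; whether the stem ends in a vowel or a consonant is.
"wihezvib" ends in a consonant. The stems ending in a consonant (mifab → mimifab, hezfez → hehezfez, karud → kakarud) repeat the first consonant+vowel as a prefix.
The other pattern: stems ending in a vowel add go- … -ul around the stem.
So wihezvib → wiwihezvib.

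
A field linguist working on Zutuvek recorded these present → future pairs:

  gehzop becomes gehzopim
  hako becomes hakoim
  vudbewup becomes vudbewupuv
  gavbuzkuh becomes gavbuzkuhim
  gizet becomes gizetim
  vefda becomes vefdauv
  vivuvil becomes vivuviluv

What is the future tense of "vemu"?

"vemu" begins with v-. The stems beginning with v- (vefda → vefdauv, vudbewup → vudbewupuv, vivuvil → vivuviluv) add -uv.
So vemu → vemuuv.

vemuuv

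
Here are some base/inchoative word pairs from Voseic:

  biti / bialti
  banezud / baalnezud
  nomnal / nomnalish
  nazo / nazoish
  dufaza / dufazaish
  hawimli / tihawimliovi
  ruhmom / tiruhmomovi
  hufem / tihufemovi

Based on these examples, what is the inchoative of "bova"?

boalva

biti and hawimli both end in -i yet inflect differently (bialti, tihawimliovi), so the final letter is not what conditions the rule; the first letter is.
"bova" begins with b-. The stems beginning with b- (biti → bialti, banezud → baalnezud) insert -al- after the first vowel.
The other patterns: stems beginning with d- or n- add -ish; stems beginning with h- or r- add ti- … -ovi around the stem.
So bova → boalva.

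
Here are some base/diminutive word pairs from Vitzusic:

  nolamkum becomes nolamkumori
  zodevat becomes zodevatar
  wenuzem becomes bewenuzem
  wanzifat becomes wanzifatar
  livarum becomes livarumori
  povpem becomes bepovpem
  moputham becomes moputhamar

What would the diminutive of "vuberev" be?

bevuberev

"vuberev" has last vowel 'e'. The stems whose last vowel is 'e' (wenuzem → bewenuzem, povpem → bepovpem) add the prefix be-.
The other patterns: stems whose last vowel is 'u' add -ori; stems whose last vowel is 'a' add -ar.
So vuberev → bevuberev.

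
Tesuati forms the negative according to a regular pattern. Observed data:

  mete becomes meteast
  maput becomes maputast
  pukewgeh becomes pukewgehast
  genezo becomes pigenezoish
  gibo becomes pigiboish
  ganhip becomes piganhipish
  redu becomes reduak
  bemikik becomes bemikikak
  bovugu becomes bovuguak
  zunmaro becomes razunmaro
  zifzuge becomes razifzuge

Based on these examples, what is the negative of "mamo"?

genezo and zunmaro both end in -o yet inflect differently (pigenezoish, razunmaro), so the final letter is not what conditions the rule; the first letter is.
"mamo" begins with m-. The stems beginning with m- (mete → meteast, maput → maputast) add -ast.
The other patterns: stems beginning with g- add pi- … -ish around the stem; stems beginning with b- or r- add -ak; stems beginning with z- add the prefix ra-.
So mamo → mamoast.

mamoast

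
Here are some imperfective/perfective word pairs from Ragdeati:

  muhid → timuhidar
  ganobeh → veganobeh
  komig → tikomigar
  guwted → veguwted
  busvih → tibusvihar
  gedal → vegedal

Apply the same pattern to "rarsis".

tirarsisar

muhid and guwted both end in -d yet inflect differently (timuhidar, veguwted), so the final letter is not what conditions the rule; the last vowel is.
"rarsis" has last vowel 'i'. The stems whose last vowel is 'i' (busvih → tibusvihar, komig → tikomigar, muhid → timuhidar) add ti- … -ar around the stem.
So rarsis → tirarsisar.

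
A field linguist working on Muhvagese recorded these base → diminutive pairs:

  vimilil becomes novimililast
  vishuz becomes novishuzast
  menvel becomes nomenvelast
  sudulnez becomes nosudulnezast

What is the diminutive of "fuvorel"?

Every pair shown (vimilil → novimililast, vishuz → novishuzast, menvel → nomenvelast, …) follows the same rule: add no- … -ast around the stem.
So fuvorel → nofuvorelast.

nofuvorelast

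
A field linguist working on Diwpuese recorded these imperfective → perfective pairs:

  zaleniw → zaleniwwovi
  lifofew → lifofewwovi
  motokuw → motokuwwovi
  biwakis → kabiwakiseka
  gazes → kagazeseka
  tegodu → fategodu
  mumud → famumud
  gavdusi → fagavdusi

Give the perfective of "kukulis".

zaleniw and biwakis both have last vowel 'i' yet inflect differently (zaleniwwovi, kabiwakiseka), so the last vowel is not what conditions the rule; the final letter is.
"kukulis" ends in -s. The stems ending in -s (biwakis → kabiwakiseka, gazes → kagazeseka) add ka- … -eka around the stem.
The other patterns: stems ending in -w double the final consonant and add -ovi; stems ending in -d, -i or -u add the prefix fa-.
So kukulis → kakukuliseka.

kakukuliseka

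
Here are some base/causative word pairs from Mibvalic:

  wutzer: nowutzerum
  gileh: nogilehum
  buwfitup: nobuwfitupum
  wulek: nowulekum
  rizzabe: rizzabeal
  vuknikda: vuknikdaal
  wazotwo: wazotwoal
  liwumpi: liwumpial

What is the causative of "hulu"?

hulual

"hulu" ends in a vowel. The stems ending in a vowel (rizzabe → rizzabeal, vuknikda → vuknikdaal, wazotwo → wazotwoal) add -al.
The other pattern: stems ending in a consonant add no- … -um around the stem.
So hulu → hulual.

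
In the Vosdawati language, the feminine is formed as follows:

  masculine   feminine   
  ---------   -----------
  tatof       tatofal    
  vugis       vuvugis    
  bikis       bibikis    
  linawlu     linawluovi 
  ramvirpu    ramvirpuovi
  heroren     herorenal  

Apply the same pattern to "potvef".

potvefal

linawlu and heroren both have 3 vowels yet inflect differently (linawluovi, herorenal), so the number of vowels is not what conditions the rule; the final letter is.
"potvef" ends in -f. The one such stem in the data (tatof → tatofal) adds -al, so the same rule applies.
The other patterns: stems ending in -s repeat the first consonant+vowel as a prefix; stems ending in -u add -ovi.
So potvef → potvefal.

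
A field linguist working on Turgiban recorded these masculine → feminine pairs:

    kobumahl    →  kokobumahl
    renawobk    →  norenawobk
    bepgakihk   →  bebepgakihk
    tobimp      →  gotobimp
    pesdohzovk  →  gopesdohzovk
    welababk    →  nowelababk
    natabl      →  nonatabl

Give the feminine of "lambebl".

natabl and kobumahl both end in -l yet inflect differently (nonatabl, kokobumahl), so the final letter is not what conditions the rule; the second-to-last letter is.
"lambebl" has second-to-last letter 'b'. The stems whose second-to-last letter is 'b' (renawobk → norenawobk, natabl → nonatabl, welababk → nowelababk) add the prefix no-.
So lambebl → nolambebl.

nolambebl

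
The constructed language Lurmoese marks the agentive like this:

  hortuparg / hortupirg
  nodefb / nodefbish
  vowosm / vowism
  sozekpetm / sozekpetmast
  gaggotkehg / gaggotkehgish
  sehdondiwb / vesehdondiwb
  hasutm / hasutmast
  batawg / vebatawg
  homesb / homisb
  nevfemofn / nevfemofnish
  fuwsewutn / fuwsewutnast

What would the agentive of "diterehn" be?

"diterehn" has second-to-last letter 'h'. The one such stem in the data (gaggotkehg → gaggotkehgish) adds -ish, so the same rule applies.
The other patterns: stems whose second-to-last letter is 'w' add the prefix ve-; stems whose second-to-last letter is 'r' or 's' change the last vowel to 'i'; stems whose second-to-last letter is 't' add -ast.
So diterehn → diterehnish.

diterehnish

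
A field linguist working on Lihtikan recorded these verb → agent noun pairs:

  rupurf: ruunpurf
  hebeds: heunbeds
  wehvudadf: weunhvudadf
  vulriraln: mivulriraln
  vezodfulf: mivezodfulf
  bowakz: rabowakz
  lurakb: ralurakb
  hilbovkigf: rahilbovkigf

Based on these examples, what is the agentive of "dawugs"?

rupurf and vezodfulf both end in -f yet inflect differently (ruunpurf, mivezodfulf), so the final letter is not what conditions the rule; the second-to-last letter is.
"dawugs" has second-to-last letter 'g'. The one such stem in the data (hilbovkigf → rahilbovkigf) adds the prefix ra-, so the same rule applies.
So dawugs → radawugs.

radawugs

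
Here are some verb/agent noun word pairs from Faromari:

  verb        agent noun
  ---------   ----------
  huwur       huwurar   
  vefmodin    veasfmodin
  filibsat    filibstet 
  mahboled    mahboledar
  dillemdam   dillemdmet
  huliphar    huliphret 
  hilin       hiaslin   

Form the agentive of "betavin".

"betavin" has last vowel 'i'. The stems whose last vowel is 'i' (vefmodin → veasfmodin, hilin → hiaslin) insert -as- after the first vowel.
So betavin → beastavin.

beastavin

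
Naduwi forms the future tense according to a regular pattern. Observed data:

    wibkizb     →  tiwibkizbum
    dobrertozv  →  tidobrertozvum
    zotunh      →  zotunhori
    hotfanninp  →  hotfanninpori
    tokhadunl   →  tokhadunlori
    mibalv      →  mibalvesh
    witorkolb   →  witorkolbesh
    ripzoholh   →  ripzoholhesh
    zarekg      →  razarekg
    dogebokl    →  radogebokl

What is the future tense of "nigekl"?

dobrertozv and mibalv both end in -v yet inflect differently (tidobrertozvum, mibalvesh), so the final letter is not what conditions the rule; the second-to-last letter is.
"nigekl" has second-to-last letter 'k'. The stems whose second-to-last letter is 'k' (zarekg → razarekg, dogebokl → radogebokl) add the prefix ra-.
The other patterns: stems whose second-to-last letter is 'z' add ti- … -um around the stem; stems whose second-to-last letter is 'n' add -ori; stems whose second-to-last letter is 'l' add -esh.
So nigekl → ranigekl.

ranigekl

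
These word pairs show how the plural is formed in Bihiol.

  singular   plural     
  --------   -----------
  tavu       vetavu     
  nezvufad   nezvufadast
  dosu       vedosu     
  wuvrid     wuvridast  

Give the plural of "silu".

wuvrid and tavu both have 2 vowels yet inflect differently (wuvridast, vetavu), so the number of vowels is not what conditions the rule; the final letter is.
"silu" ends in -u. The stems ending in -u (tavu → vetavu, dosu → vedosu) add the prefix ve-.
The other pattern: stems ending in -d add -ast.
So silu → vesilu.

vesilu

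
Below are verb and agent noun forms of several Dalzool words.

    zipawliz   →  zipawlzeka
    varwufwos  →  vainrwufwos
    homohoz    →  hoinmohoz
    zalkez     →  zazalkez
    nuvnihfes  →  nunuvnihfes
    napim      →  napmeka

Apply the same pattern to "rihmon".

"rihmon" has last vowel 'o'. The stems whose last vowel is 'o' (varwufwos → vainrwufwos, homohoz → hoinmohoz) insert -in- after the first vowel.
So rihmon → riinhmon.

riinhmon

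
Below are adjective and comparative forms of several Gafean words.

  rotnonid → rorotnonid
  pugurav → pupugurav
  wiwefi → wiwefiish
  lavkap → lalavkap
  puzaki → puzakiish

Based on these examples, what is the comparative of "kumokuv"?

rotnonid and wiwefi both have last vowel 'i' yet inflect differently (rorotnonid, wiwefiish), so the last vowel is not what conditions the rule; whether the stem ends in a vowel or a consonant is.
"kumokuv" ends in a consonant. The stems ending in a consonant (pugurav → pupugurav, lavkap → lalavkap, rotnonid → rorotnonid) repeat the first consonant+vowel as a prefix.
So kumokuv → kukumokuv.

kukumokuv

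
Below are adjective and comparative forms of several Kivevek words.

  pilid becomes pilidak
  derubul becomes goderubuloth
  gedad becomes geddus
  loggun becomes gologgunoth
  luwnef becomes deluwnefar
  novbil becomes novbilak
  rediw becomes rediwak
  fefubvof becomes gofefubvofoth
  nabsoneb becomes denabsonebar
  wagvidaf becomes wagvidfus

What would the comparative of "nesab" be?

nesbus

wagvidaf and luwnef both end in -f yet inflect differently (wagvidfus, deluwnefar), so the final letter is not what conditions the rule; the last vowel is.
"nesab" has last vowel 'a'. The stems whose last vowel is 'a' (gedad → geddus, wagvidaf → wagvidfus) delete the last vowel and add -us.
The other patterns: stems whose last vowel is 'e' add de- … -ar around the stem; stems whose last vowel is 'i' add -ak; stems whose last vowel is 'o' or 'u' add go- … -oth around the stem.
So nesab → nesbus.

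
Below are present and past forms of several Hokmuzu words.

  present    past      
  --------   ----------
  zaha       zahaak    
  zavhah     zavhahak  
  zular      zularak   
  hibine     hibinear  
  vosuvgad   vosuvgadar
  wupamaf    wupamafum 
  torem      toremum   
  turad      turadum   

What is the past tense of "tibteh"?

vosuvgad and turad both end in -d yet inflect differently (vosuvgadar, turadum), so the final letter is not what conditions the rule; the first letter is.
"tibteh" begins with t-. The stems beginning with t- (torem → toremum, turad → turadum) add -um.
The other patterns: stems beginning with z- add -ak; stems beginning with h- or v- add -ar.
So tibteh → tibtehum.

tibtehum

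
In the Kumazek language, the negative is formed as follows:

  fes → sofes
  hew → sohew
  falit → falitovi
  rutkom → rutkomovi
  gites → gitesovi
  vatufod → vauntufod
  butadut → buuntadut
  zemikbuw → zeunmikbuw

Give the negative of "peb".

sopeb

"peb" has 1 vowel. The stems with 1 vowel (fes → sofes, hew → sohew) add the prefix so-.
So peb → sopeb.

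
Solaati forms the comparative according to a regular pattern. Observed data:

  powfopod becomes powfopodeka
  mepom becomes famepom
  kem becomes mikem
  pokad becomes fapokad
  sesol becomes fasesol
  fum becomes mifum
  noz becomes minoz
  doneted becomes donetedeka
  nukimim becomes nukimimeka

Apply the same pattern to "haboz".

kem and mepom both end in -m yet inflect differently (mikem, famepom), so the final letter is not what conditions the rule; the number of vowels is.
"haboz" has 2 vowels. The stems with 2 vowels (mepom → famepom, pokad → fapokad, sesol → fasesol) add the prefix fa-.
So haboz → fahaboz.

fahaboz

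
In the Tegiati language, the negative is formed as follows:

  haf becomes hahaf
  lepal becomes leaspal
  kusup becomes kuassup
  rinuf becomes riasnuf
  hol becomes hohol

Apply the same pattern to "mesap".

meassap

lepal and hol both end in -l yet inflect differently (leaspal, hohol), so the final letter is not what conditions the rule; the number of vowels is.
"mesap" has 2 vowels. The stems with 2 vowels (lepal → leaspal, rinuf → riasnuf, kusup → kuassup) insert -as- after the first vowel.
So mesap → meassap.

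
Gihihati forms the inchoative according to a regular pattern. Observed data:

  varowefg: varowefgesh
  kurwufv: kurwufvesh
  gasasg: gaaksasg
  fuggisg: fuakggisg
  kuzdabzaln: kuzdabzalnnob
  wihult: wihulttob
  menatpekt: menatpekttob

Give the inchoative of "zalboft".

zalboftesh

"zalboft" has second-to-last letter 'f'. The stems whose second-to-last letter is 'f' (varowefg → varowefgesh, kurwufv → kurwufvesh) add -esh.
So zalboft → zalboftesh.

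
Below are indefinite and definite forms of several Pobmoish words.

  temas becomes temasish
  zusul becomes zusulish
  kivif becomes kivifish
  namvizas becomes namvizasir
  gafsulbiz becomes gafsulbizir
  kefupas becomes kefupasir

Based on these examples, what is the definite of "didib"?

temas and namvizas both end in -s yet inflect differently (temasish, namvizasir), so the final letter is not what conditions the rule; the number of vowels is.
"didib" has 2 vowels. The stems with 2 vowels (temas → temasish, zusul → zusulish, kivif → kivifish) add -ish.
The other pattern: stems with 3 vowels add -ir.
So didib → didibish.

didibish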